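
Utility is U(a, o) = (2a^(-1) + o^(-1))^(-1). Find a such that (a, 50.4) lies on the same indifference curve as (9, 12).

a = 7

U depends on (a, o) only through S = 2a^(-1) + o^(-1), so equal utility means equal S. At (9, 12): S = 11/36.
With o = 50.4: 50.4^(-1) = 5/252, so 2a^(-1) = 11/36 − 5/252 = 2/7, i.e. a^(-1) = 1/7.
Hence a = 1/(1/7) = 7.
Check: U(7, 50.4) = 3.2727.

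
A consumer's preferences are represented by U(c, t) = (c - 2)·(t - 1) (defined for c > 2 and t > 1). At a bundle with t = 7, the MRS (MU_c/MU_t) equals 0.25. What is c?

MU_c = (t−1), MU_t = (c−2).
MRS = (t−1)/(c−2).
Substitute t = 7: MRS = 6/(c − 2). Setting this equal to 0.25 gives c − 2 = 6/0.25 = 24, so c = 26.

c = 26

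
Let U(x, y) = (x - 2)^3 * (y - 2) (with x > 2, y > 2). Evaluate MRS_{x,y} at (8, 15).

MRS = 6.5

MU_x = 3·(x−2)^2·(y−2), MU_y = (x−2)^3.
MRS = (3/1)·(y−2)/(x−2).
At (8, 15): MRS = 6.5.
So at (8, 15) the consumer would give up 6.5 units of y for one more unit of x.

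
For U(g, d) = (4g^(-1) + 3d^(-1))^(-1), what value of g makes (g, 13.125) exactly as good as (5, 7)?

g = 4

U depends on (g, d) only through S = 4g^(-1) + 3d^(-1), so equal utility means equal S. At (5, 7): S = 43/35.
With d = 13.125: 3·13.125^(-1) = 8/35, so 4g^(-1) = 43/35 − 8/35 = 1, i.e. g^(-1) = 0.25.
Hence g = 1/0.25 = 4.
Check: U(4, 13.125) = 0.814.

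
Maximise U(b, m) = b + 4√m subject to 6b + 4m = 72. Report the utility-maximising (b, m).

b* = 6, m* = 9

MU_b = 1, MU_m = 4/(2√m).
MRS = 1 ÷ (4/(2√m)).
Tangency: set MRS = p_b/p_m = 6/4 = 1.5.
MRS depends only on m: 0.5·√m = 1.5 ⇒ √m = 1.5/0.5 = 3 ⇒ m* = 9.
From the budget, 6·b = 72 − 4·9 = 36, so b* = 6.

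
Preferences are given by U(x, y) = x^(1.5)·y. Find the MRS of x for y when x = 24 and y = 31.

MRS = 31/16

MU_x = 1.5·√x·y and MU_y = x^(1.5).
MRS = MU_x/MU_y = (1.5)·y/x.
At (24, 31): MRS = 31/16.
That is, one extra unit of x is worth 31/16 units of y at the margin.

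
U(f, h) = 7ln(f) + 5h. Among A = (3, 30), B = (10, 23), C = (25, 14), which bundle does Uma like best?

Evaluate utility at each bundle:
U(A) = 157.690.
U(B) = 131.118.
U(C) = 92.532.
Highest utility is A, so A ≻ B ≻ C.

Bundle A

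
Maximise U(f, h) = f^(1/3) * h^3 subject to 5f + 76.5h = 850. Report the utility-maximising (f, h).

MU_f = 1/3·f^(-2/3)·h^3 and MU_h = 3·f^(1/3)·h^2.
MRS = MU_f/MU_h = (1/9)·h/f.
Tangency: set MRS = p_f/p_h = 5/76.5 = 10/153.
So (1/9)·h/f = 10/153, i.e. h = (10/17)·f.
Substitute into the budget 5·f + 76.5·h = 850: 50·f = 850, so f* = 17.
Then h* = (10/17)·17 = 10.

f* = 17, h* = 10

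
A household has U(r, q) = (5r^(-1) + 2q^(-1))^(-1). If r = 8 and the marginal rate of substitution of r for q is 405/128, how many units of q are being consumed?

q = 9

For CES with ρ = -1, MRS = (5/2)·(q/r)^2.
Setting (5/2)·(q/8)^2 = 405/128 gives (q/8)^2 = 81/64, so q/8 = 1.125 and q = 9.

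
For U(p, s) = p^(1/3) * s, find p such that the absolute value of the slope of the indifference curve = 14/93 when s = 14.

MU_p = 1/3·p^(-2/3)·s and MU_s = p^(1/3).
MRS = MU_p/MU_s = (1/3)·s/p.
Substitute s = 14: MRS = (14/3)/p. Setting (14/3)/p = 14/93 gives p = (14/3)/(14/93) = 31.

p = 31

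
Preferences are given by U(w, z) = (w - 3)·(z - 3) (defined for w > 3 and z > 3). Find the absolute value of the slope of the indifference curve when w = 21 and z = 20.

MU_w = (z−3), MU_z = (w−3).
MRS = (z−3)/(w−3).
At (21, 20): MRS = 17/18.
The indifference curve has slope −17/18 at this bundle.

MRS = 17/18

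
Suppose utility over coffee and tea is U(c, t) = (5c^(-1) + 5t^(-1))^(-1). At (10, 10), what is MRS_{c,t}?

MRS = 1

For CES with ρ = -1, MRS = (t/c)^2.
At (10, 10): MRS = 1.
That is, one extra unit of c is worth 1 units of t at the margin.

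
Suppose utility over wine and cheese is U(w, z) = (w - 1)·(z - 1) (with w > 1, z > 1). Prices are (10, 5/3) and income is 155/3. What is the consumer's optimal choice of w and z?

w* = 3, z* = 13

MU_w = (z−1), MU_z = (w−1).
MRS = (z−1)/(w−1).
Tangency: set MRS = p_w/p_z = 10/(5/3) = 6.
So (z − 1)/(w − 1) = 6, i.e. (z − 1) = 6·(w − 1).
Rewrite the budget in excess-of-subsistence terms: 10·(w − 1) + (5/3)·(z − 1) = 155/3 − 10·1 − (5/3)·1 = 40.
Substituting, 20·(w − 1) = 40, so w − 1 = 2 and w* = 3.
Then z − 1 = 6·2 = 12, so z* = 13.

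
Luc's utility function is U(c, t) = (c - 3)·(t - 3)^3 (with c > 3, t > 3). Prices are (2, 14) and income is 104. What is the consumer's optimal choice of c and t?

c* = 10, t* = 6

MU_c = (t−3)^3, MU_t = 3·(c−3)·(t−3)^2.
MRS = (1/3)·(t−3)/(c−3).
Tangency: set MRS = p_c/p_t = 2/14 = 1/7.
So (1/3)·(t − 3)/(c − 3) = 1/7, i.e. (t − 3) = (3/7)·(c − 3).
Rewrite the budget in excess-of-subsistence terms: 2·(c − 3) + 14·(t − 3) = 104 − 2·3 − 14·3 = 56.
Substituting, 8·(c − 3) = 56, so c − 3 = 7 and c* = 10.
Then t − 3 = (3/7)·7 = 3, so t* = 6.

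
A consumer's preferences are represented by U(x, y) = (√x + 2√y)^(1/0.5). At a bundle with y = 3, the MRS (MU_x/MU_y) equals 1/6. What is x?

For CES with ρ = 0.5, MRS = (1/2)·√(y/x).
Setting (1/2)·√(3/x) = 1/6 gives √(3/x) = 1/3, so 3/x = 1/9 and x = 27.

x = 27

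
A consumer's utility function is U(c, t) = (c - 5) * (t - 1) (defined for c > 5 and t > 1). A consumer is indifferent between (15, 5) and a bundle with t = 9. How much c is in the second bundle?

c = 10

U(15, 5) = 40.
Set U(c, 9) = 40 and solve.
With t = 9: (9 − 1) = 8, so (c − 5) = 40/8 = 5.
So c = 5 + 5 = 10.
Check: U(10, 9) = 40.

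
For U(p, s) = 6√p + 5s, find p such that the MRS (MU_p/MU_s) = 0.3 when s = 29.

MU_p = 6/(2√p), MU_s = 5.
MRS = 6/(2√p) ÷ 5.
MRS depends only on p: 0.6/√p = 0.3 ⇒ √p = 0.6/0.3 = 2 ⇒ p = 4.

p = 4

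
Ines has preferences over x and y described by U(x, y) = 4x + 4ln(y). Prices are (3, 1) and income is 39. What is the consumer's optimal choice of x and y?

MU_x = 4, MU_y = 4/y.
MRS = 4 ÷ (4/y).
Tangency: set MRS = p_x/p_y = 3/1 = 3.
MRS depends only on y: y = 3 ⇒ y* = 3.
From the budget, 3·x = 39 − 1·3 = 36, so x* = 12.

x* = 12, y* = 3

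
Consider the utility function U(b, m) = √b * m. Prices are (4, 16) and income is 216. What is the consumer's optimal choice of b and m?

b* = 18, m* = 9

MU_b = 0.5·b^(-0.5)·m and MU_m = √b.
MRS = MU_b/MU_m = (0.5)·m/b.
Tangency: set MRS = p_b/p_m = 4/16 = 0.25.
So (0.5)·m/b = 0.25, i.e. m = 0.5·b.
Substitute into the budget 4·b + 16·m = 216: 12·b = 216, so b* = 18.
Then m* = 0.5·18 = 9.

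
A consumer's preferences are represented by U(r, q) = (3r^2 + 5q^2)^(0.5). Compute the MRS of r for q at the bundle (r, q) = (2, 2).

For CES with ρ = 2, MRS = (3/5)·(q/r)^(-1).
At (2, 2): MRS = 0.6.
So at (2, 2) the consumer would give up 0.6 units of q for one more unit of r.

MRS = 0.6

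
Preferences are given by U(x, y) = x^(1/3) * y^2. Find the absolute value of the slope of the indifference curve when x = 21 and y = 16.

MU_x = 1/3·x^(-2/3)·y^2 and MU_y = 2·x^(1/3)·y.
MRS = MU_x/MU_y = (1/6)·y/x.
At (21, 16): MRS = 8/63.
So at (21, 16) the consumer would give up 8/63 units of y for one more unit of x.

MRS = 8/63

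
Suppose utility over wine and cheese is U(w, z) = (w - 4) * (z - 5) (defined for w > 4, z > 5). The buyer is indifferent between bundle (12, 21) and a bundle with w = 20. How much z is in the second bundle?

U(12, 21) = 128.
Set U(20, z) = 128 and solve.
With w = 20: (20 − 4) = 16, so (z − 5) = 128/16 = 8.
So z = 5 + 8 = 13.
Check: U(20, 13) = 128.

z = 13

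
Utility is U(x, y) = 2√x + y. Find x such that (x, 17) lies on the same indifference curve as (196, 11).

U(196, 11) = 39.
Set U(x, 17) = 39 and solve.
With y = 17: 2√x = 39 − 17 = 22, so √x = 11 and x = 121.
Check: U(121, 17) = 39.

x = 121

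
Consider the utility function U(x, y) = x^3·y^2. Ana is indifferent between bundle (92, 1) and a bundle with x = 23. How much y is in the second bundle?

U(92, 1) = 778688.
Set U(23, y) = 778688 and solve.
With x = 23: 23^3 = 12167, so y^2 = 778688/12167 = 64; taking the square root, y = 8.
Check: U(23, 8) = 778688.

y = 8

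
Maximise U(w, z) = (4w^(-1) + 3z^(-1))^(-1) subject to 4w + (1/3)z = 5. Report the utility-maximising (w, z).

w* = 1, z* = 3

For CES with ρ = -1, MRS = (4/3)·(z/w)^2.
Tangency: set MRS = p_w/p_z = 4/(1/3) = 12.
So (z/w)^2 = 9; taking the square root, z/w = 3, i.e. z = 3·w.
Substitute into the budget 4·w + (1/3)·z = 5: 5·w = 5, so w* = 1 and z* = 3·1 = 3.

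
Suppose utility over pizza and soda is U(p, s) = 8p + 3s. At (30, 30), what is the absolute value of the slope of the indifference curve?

MU_p = 8, MU_s = 3, so MRS = 8/3 at every bundle.
At (30, 30): MRS = 8/3.
The indifference curve has slope −8/3 at this bundle.

MRS = 8/3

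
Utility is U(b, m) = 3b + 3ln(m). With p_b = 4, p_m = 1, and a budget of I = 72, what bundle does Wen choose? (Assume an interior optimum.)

b* = 17, m* = 4

MU_b = 3, MU_m = 3/m.
MRS = 3 ÷ (3/m).
Tangency: set MRS = p_b/p_m = 4/1 = 4.
MRS depends only on m: m = 4 ⇒ m* = 4.
From the budget, 4·b = 72 − 1·4 = 68, so b* = 17.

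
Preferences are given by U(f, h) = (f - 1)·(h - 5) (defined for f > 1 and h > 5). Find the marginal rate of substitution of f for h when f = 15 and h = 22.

MRS = 17/14

MU_f = (h−5), MU_h = (f−1).
MRS = (h−5)/(f−1).
At (15, 22): MRS = 17/14.
The indifference curve has slope −17/14 at this bundle.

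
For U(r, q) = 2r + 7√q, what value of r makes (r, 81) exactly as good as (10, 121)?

r = 17

U(10, 121) = 97.
Set U(r, 81) = 97 and solve.
With q = 81: √81 = 9, so 2r = 97 − 7·9 = 34 and r = 17.
Check: U(17, 81) = 97.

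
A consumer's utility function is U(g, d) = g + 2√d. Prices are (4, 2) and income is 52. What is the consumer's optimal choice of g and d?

MU_g = 1, MU_d = 2/(2√d).
MRS = 1 ÷ (2/(2√d)).
Tangency: set MRS = p_g/p_d = 4/2 = 2.
MRS depends only on d: √d = 2 ⇒ √d = 2 ⇒ d* = 4.
From the budget, 4·g = 52 − 2·4 = 44, so g* = 11.

g* = 11, d* = 4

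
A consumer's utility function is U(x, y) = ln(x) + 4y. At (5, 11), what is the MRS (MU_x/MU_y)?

MU_x = 1/x, MU_y = 4.
MRS = 1/x ÷ 4.
At (5, 11): MRS = 0.05.
The indifference curve has slope −0.05 at this bundle.

MRS = 0.05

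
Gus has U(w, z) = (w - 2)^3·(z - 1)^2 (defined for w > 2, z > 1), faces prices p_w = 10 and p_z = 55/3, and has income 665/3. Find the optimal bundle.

MU_w = 3·(w−2)^2·(z−1)^2, MU_z = 2·(w−2)^3·(z−1).
MRS = (3/2)·(z−1)/(w−2).
Tangency: set MRS = p_w/p_z = 10/(55/3) = 6/11.
So (3/2)·(z − 1)/(w − 2) = 6/11, i.e. (z − 1) = (4/11)·(w − 2).
Rewrite the budget in excess-of-subsistence terms: 10·(w − 2) + (55/3)·(z − 1) = 665/3 − 10·2 − (55/3)·1 = 550/3.
Substituting, (50/3)·(w − 2) = 550/3, so w − 2 = 11 and w* = 13.
Then z − 1 = (4/11)·11 = 4, so z* = 5.

w* = 13, z* = 5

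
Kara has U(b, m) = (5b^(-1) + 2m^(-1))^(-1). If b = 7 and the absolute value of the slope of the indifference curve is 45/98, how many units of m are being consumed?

m = 3

For CES with ρ = -1, MRS = (5/2)·(m/b)^2.
Setting (5/2)·(m/7)^2 = 45/98 gives (m/7)^2 = 9/49, so m/7 = 3/7 and m = 3.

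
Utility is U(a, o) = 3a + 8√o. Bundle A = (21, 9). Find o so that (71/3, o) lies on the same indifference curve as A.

o = 4

U(21, 9) = 87.
Set U(71/3, o) = 87 and solve.
With a = 71/3: 8√o = 87 − 3·71/3 = 16, so √o = 2 and o = 4.
Check: U(71/3, 4) = 87.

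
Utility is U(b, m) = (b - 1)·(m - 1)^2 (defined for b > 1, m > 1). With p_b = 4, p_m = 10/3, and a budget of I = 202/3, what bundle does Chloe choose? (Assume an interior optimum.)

b* = 6, m* = 13

MU_b = (m−1)^2, MU_m = 2·(b−1)·(m−1).
MRS = (1/2)·(m−1)/(b−1).
Tangency: set MRS = p_b/p_m = 4/(10/3) = 1.2.
So (1/2)·(m − 1)/(b − 1) = 1.2, i.e. (m − 1) = 2.4·(b − 1).
Rewrite the budget in excess-of-subsistence terms: 4·(b − 1) + (10/3)·(m − 1) = 202/3 − 4·1 − (10/3)·1 = 60.
Substituting, 12·(b − 1) = 60, so b − 1 = 5 and b* = 6.
Then m − 1 = 2.4·5 = 12, so m* = 13.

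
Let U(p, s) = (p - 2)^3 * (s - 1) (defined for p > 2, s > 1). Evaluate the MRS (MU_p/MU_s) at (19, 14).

MU_p = 3·(p−2)^2·(s−1), MU_s = (p−2)^3.
MRS = (3/1)·(s−1)/(p−2).
At (19, 14): MRS = 39/17.
So at (19, 14) the consumer would give up 39/17 units of s for one more unit of p.

MRS = 39/17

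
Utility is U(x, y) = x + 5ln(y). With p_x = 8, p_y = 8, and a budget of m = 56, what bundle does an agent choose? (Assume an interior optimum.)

x* = 2, y* = 5

MU_x = 1, MU_y = 5/y.
MRS = 1 ÷ (5/y).
Tangency: set MRS = p_x/p_y = 8/8 = 1.
MRS depends only on y: 0.2·y = 1 ⇒ y* = 1/0.2 = 5.
From the budget, 8·x = 56 − 8·5 = 16, so x* = 2.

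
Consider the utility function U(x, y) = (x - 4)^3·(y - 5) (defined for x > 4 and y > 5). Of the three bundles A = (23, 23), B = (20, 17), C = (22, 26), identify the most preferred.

Bundle A

Evaluate utility at each bundle:
U(A) = 123462.
U(B) = 49152.
U(C) = 122472.
Highest utility is A, so A ≻ C ≻ B.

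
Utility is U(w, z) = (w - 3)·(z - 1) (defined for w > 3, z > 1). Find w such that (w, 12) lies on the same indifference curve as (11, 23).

w = 19

U(11, 23) = 176.
Set U(w, 12) = 176 and solve.
With z = 12: (12 − 1) = 11, so (w − 3) = 176/11 = 16.
So w = 3 + 16 = 19.
Check: U(19, 12) = 176.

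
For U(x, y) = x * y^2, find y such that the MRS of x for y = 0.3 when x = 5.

y = 3

MU_x = y^2 and MU_y = 2·x·y.
MRS = MU_x/MU_y = (1/2)·y/x.
Substitute x = 5: MRS = y/10. Setting y/10 = 0.3 gives y = 0.3·10 = 3.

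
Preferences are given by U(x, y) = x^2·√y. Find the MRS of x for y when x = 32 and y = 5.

MRS = 0.625

MU_x = 2·x·√y and MU_y = 0.5·x^2·y^(-0.5).
MRS = MU_x/MU_y = (4)·y/x.
At (32, 5): MRS = 0.625.
So at (32, 5) the consumer would give up 0.625 units of y for one more unit of x.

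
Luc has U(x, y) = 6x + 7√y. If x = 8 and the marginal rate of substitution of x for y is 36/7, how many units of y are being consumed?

MU_x = 6, MU_y = 7/(2√y).
MRS = 6 ÷ (7/(2√y)).
MRS depends only on y: (12/7)·√y = 36/7 ⇒ √y = (36/7)/(12/7) = 3 ⇒ y = 9.

y = 9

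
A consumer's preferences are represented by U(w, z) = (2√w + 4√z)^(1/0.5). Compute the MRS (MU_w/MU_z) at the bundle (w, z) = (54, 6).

For CES with ρ = 0.5, MRS = (2/4)·√(z/w).
At (54, 6): MRS = 1/6.
So at (54, 6) the consumer would give up 1/6 units of z for one more unit of w.

MRS = 1/6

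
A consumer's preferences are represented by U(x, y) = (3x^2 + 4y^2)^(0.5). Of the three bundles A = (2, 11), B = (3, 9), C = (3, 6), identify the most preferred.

Bundle A

Evaluate utility at each bundle:
U(A) = 22.271.
U(B) = 18.735.
U(C) = 13.077.
Highest utility is A, so A ≻ B ≻ C.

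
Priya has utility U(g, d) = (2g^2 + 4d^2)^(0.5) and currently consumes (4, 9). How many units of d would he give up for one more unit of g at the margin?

For CES with ρ = 2, MRS = (2/4)·(d/g)^(-1).
At (4, 9): MRS = 2/9.
So at (4, 9) the consumer would give up 2/9 units of d for one more unit of g.

MRS = 2/9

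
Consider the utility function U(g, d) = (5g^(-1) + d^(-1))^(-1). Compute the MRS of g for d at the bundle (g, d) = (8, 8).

For CES with ρ = -1, MRS = (5/1)·(d/g)^2.
At (8, 8): MRS = 5.
So at (8, 8) the consumer would give up 5 units of d for one more unit of g.

MRS = 5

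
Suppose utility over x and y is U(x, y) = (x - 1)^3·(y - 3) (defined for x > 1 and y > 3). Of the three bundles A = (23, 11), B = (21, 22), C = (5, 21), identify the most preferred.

Bundle B

Evaluate utility at each bundle:
U(A) = 85184.
U(B) = 152000.
U(C) = 1152.
Highest utility is B, so B ≻ A ≻ C.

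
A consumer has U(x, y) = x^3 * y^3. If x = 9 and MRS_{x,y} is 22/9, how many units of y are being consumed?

y = 22

MU_x = 3·x^2·y^3 and MU_y = 3·x^3·y^2.
MRS = MU_x/MU_y = y/x.
Substitute x = 9: MRS = y/9. Setting y/9 = 22/9 gives y = (22/9)·9 = 22.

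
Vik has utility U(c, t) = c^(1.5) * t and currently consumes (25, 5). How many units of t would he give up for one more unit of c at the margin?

MU_c = 1.5·√c·t and MU_t = c^(1.5).
MRS = MU_c/MU_t = (1.5)·t/c.
At (25, 5): MRS = 0.3.
The indifference curve has slope −0.3 at this bundle.

MRS = 0.3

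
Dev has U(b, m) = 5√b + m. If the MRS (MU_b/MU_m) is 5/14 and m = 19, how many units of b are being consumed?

MU_b = 5/(2√b), MU_m = 1.
MRS = 5/(2√b) ÷ 1.
MRS depends only on b: 2.5/√b = 5/14 ⇒ √b = 2.5/(5/14) = 7 ⇒ b = 49.

b = 49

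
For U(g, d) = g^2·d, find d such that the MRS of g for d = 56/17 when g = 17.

d = 28

MU_g = 2·g·d and MU_d = g^2.
MRS = MU_g/MU_d = (2/1)·d/g.
Substitute g = 17: MRS = d/8.5. Setting d/8.5 = 56/17 gives d = (56/17)·8.5 = 28.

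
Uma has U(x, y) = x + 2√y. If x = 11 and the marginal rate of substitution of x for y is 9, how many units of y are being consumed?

MU_x = 1, MU_y = 2/(2√y).
MRS = 1 ÷ (2/(2√y)).
MRS depends only on y: √y = 9 ⇒ √y = 9 ⇒ y = 81.

y = 81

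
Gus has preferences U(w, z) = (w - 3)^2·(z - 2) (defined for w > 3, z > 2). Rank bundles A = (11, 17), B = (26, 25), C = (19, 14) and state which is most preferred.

Evaluate utility at each bundle:
U(A) = 960.
U(B) = 12167.
U(C) = 3072.
Highest utility is B, so B ≻ C ≻ A.

Bundle B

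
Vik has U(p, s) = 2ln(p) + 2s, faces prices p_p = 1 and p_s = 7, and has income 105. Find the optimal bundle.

p* = 7, s* = 14

MU_p = 2/p, MU_s = 2.
MRS = 2/p ÷ 2.
Tangency: set MRS = p_p/p_s = 1/7.
MRS depends only on p: 1/p = 1/7 ⇒ p* = 1/(1/7) = 7.
From the budget, 7·s = 105 − 1·7 = 98, so s* = 14.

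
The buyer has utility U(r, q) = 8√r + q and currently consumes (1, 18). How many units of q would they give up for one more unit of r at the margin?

MU_r = 8/(2√r), MU_q = 1.
MRS = 8/(2√r) ÷ 1.
At (1, 18): MRS = 4.
The indifference curve has slope −4 at this bundle.

MRS = 4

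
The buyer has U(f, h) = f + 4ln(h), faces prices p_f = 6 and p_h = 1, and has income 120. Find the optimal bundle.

f* = 16, h* = 24

MU_f = 1, MU_h = 4/h.
MRS = 1 ÷ (4/h).
Tangency: set MRS = p_f/p_h = 6/1 = 6.
MRS depends only on h: 0.25·h = 6 ⇒ h* = 6/0.25 = 24.
From the budget, 6·f = 120 − 1·24 = 96, so f* = 16.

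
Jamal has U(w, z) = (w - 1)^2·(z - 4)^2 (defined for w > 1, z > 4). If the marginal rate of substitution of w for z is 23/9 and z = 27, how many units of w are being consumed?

MU_w = 2·(w−1)·(z−4)^2, MU_z = 2·(w−1)^2·(z−4).
MRS = (z−4)/(w−1).
Substitute z = 27: MRS = 23/(w − 1). Setting this equal to 23/9 gives w − 1 = 23/(23/9) = 9, so w = 10.

w = 10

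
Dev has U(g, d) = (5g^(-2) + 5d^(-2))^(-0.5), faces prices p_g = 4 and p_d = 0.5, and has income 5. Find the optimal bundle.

For CES with ρ = -2, MRS = (d/g)^3.
Tangency: set MRS = p_g/p_d = 4/0.5 = 8.
So (d/g)^3 = 8; taking the cube root, d/g = 2, i.e. d = 2·g.
Substitute into the budget 4·g + 0.5·d = 5: 5·g = 5, so g* = 1 and d* = 2·1 = 2.

g* = 1, d* = 2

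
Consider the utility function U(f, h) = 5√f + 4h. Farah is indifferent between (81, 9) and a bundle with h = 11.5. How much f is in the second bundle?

U(81, 9) = 81.
Set U(f, 11.5) = 81 and solve.
With h = 11.5: 5√f = 81 − 4·11.5 = 35, so √f = 7 and f = 49.
Check: U(49, 11.5) = 81.

f = 49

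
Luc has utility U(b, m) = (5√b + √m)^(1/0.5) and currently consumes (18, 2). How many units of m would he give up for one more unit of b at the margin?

MRS = 5/3

For CES with ρ = 0.5, MRS = (5/1)·√(m/b).
At (18, 2): MRS = 5/3.
So at (18, 2) the consumer would give up 5/3 units of m for one more unit of b.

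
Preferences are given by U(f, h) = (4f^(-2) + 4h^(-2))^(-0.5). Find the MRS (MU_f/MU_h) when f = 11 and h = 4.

For CES with ρ = -2, MRS = (h/f)^3.
At (11, 4): MRS = 64/1331.
The indifference curve has slope −64/1331 at this bundle.

MRS = 64/1331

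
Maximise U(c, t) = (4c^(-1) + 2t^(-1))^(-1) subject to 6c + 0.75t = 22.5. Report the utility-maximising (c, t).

c* = 3, t* = 6

For CES with ρ = -1, MRS = (4/2)·(t/c)^2.
Tangency: set MRS = p_c/p_t = 6/0.75 = 8.
So (t/c)^2 = 4; taking the square root, t/c = 2, i.e. t = 2·c.
Substitute into the budget 6·c + 0.75·t = 22.5: 7.5·c = 22.5, so c* = 3 and t* = 2·3 = 6.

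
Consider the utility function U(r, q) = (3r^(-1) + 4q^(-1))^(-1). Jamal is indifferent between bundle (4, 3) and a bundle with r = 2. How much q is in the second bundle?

q = 48/7

U depends on (r, q) only through S = 3r^(-1) + 4q^(-1), so equal utility means equal S. At (4, 3): S = 25/12.
With r = 2: 3·2^(-1) = 1.5, so 4q^(-1) = 25/12 − 1.5 = 7/12, i.e. q^(-1) = 7/48.
Hence q = 1/(7/48) = 48/7.
Check: U(2, 48/7) = 0.48.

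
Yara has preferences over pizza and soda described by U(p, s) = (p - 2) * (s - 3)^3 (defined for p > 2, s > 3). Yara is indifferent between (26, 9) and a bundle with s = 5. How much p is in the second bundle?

p = 650

U(26, 9) = 5184.
Set U(p, 5) = 5184 and solve.
With s = 5: (5 − 3)^3 = 8, so (p − 2) = 5184/8 = 648.
So p = 2 + 648 = 650.
Check: U(650, 5) = 5184.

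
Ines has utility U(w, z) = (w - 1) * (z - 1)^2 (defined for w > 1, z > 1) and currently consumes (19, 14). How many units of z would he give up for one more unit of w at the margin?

MRS = 13/36

MU_w = (z−1)^2, MU_z = 2·(w−1)·(z−1).
MRS = (1/2)·(z−1)/(w−1).
At (19, 14): MRS = 13/36.
So at (19, 14) the consumer would give up 13/36 units of z for one more unit of w.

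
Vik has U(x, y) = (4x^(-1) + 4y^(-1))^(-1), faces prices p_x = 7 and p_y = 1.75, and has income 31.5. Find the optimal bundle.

x* = 3, y* = 6

For CES with ρ = -1, MRS = (y/x)^2.
Tangency: set MRS = p_x/p_y = 7/1.75 = 4.
So (y/x)^2 = 4; taking the square root, y/x = 2, i.e. y = 2·x.
Substitute into the budget 7·x + 1.75·y = 31.5: 10.5·x = 31.5, so x* = 3 and y* = 2·3 = 6.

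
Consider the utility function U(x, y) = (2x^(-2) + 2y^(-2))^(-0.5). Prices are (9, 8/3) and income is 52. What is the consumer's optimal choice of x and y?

x* = 4, y* = 6

For CES with ρ = -2, MRS = (y/x)^3.
Tangency: set MRS = p_x/p_y = 9/(8/3) = 3.375.
So (y/x)^3 = 3.375; taking the cube root, y/x = 1.5, i.e. y = 1.5·x.
Substitute into the budget 9·x + (8/3)·y = 52: 13·x = 52, so x* = 4 and y* = 1.5·4 = 6.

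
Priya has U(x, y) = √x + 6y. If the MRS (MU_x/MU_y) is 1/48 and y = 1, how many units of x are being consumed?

MU_x = 1/(2√x), MU_y = 6.
MRS = 1/(2√x) ÷ 6.
MRS depends only on x: (1/12)/√x = 1/48 ⇒ √x = (1/12)/(1/48) = 4 ⇒ x = 16.

x = 16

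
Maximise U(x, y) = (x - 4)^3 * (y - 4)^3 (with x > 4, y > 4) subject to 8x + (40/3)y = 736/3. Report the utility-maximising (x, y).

MU_x = 3·(x−4)^2·(y−4)^3, MU_y = 3·(x−4)^3·(y−4)^2.
MRS = (y−4)/(x−4).
Tangency: set MRS = p_x/p_y = 8/(40/3) = 0.6.
So (y − 4)/(x − 4) = 0.6, i.e. (y − 4) = 0.6·(x − 4).
Rewrite the budget in excess-of-subsistence terms: 8·(x − 4) + (40/3)·(y − 4) = 736/3 − 8·4 − (40/3)·4 = 160.
Substituting, 16·(x − 4) = 160, so x − 4 = 10 and x* = 14.
Then y − 4 = 0.6·10 = 6, so y* = 10.

x* = 14, y* = 10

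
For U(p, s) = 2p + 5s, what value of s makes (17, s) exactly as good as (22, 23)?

s = 25

U(22, 23) = 159.
Set U(17, s) = 159 and solve.
2·17 + 5s = 159 ⇒ 5s = 125 ⇒ s = 25.
Check: U(17, 25) = 159.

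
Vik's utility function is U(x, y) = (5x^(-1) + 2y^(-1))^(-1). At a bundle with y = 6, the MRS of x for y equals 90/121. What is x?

For CES with ρ = -1, MRS = (5/2)·(y/x)^2.
Setting (5/2)·(6/x)^2 = 90/121 gives (6/x)^2 = 36/121, so 6/x = 6/11 and x = 11.

x = 11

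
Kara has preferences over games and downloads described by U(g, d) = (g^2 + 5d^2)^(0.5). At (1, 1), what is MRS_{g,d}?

For CES with ρ = 2, MRS = (1/5)·(d/g)^(-1).
At (1, 1): MRS = 0.2.
So at (1, 1) the consumer would give up 0.2 units of d for one more unit of g.

MRS = 0.2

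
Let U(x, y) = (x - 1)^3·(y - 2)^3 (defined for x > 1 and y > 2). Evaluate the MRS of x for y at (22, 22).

MU_x = 3·(x−1)^2·(y−2)^3, MU_y = 3·(x−1)^3·(y−2)^2.
MRS = (y−2)/(x−1).
At (22, 22): MRS = 20/21.
The indifference curve has slope −20/21 at this bundle.

MRS = 20/21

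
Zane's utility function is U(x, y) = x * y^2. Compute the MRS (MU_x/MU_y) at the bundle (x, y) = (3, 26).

MRS = 13/3

MU_x = y^2 and MU_y = 2·x·y.
MRS = MU_x/MU_y = (1/2)·y/x.
At (3, 26): MRS = 13/3.
So at (3, 26) the consumer would give up 13/3 units of y for one more unit of x.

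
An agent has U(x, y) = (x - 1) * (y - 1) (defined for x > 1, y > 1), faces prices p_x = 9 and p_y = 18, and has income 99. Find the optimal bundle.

MU_x = (y−1), MU_y = (x−1).
MRS = (y−1)/(x−1).
Tangency: set MRS = p_x/p_y = 9/18 = 0.5.
So (y − 1)/(x − 1) = 0.5, i.e. (y − 1) = 0.5·(x − 1).
Rewrite the budget in excess-of-subsistence terms: 9·(x − 1) + 18·(y − 1) = 99 − 9·1 − 18·1 = 72.
Substituting, 18·(x − 1) = 72, so x − 1 = 4 and x* = 5.
Then y − 1 = 0.5·4 = 2, so y* = 3.

x* = 5, y* = 3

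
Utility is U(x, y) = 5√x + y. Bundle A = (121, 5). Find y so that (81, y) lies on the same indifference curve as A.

y = 15

U(121, 5) = 60.
Set U(81, y) = 60 and solve.
With x = 81: √81 = 9, so y = 60 − 5·9 = 15.
Check: U(81, 15) = 60.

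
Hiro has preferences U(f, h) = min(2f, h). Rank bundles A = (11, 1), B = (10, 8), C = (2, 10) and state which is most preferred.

Evaluate utility at each bundle:
U(A) = 1.
U(B) = 8.
U(C) = 4.
Highest utility is B, so B ≻ C ≻ A.

Bundle B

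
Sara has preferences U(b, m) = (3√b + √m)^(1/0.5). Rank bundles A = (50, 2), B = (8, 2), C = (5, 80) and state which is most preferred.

Evaluate utility at each bundle:
U(A) = 512.000.
U(B) = 98.000.
U(C) = 245.000.
Highest utility is A, so A ≻ C ≻ B.

Bundle A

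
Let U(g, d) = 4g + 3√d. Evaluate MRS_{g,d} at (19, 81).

MU_g = 4, MU_d = 3/(2√d).
MRS = 4 ÷ (3/(2√d)).
At (19, 81): MRS = 24.
The indifference curve has slope −24 at this bundle.

MRS = 24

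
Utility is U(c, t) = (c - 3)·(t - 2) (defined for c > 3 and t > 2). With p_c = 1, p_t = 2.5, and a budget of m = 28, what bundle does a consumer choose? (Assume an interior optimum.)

MU_c = (t−2), MU_t = (c−3).
MRS = (t−2)/(c−3).
Tangency: set MRS = p_c/p_t = 1/2.5 = 0.4.
So (t − 2)/(c − 3) = 0.4, i.e. (t − 2) = 0.4·(c − 3).
Rewrite the budget in excess-of-subsistence terms: 1·(c − 3) + 2.5·(t − 2) = 28 − 1·3 − 2.5·2 = 20.
Substituting, 2·(c − 3) = 20, so c − 3 = 10 and c* = 13.
Then t − 2 = 0.4·10 = 4, so t* = 6.

c* = 13, t* = 6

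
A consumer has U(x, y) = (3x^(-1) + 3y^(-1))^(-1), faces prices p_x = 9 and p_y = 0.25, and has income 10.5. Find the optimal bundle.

For CES with ρ = -1, MRS = (y/x)^2.
Tangency: set MRS = p_x/p_y = 9/0.25 = 36.
So (y/x)^2 = 36; taking the square root, y/x = 6, i.e. y = 6·x.
Substitute into the budget 9·x + 0.25·y = 10.5: 10.5·x = 10.5, so x* = 1 and y* = 6·1 = 6.

x* = 1, y* = 6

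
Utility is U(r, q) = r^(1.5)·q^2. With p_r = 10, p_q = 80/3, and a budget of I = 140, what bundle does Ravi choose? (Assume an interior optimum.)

MU_r = 1.5·√r·q^2 and MU_q = 2·r^(1.5)·q.
MRS = MU_r/MU_q = (0.75)·q/r.
Tangency: set MRS = p_r/p_q = 10/(80/3) = 0.375.
So (0.75)·q/r = 0.375, i.e. q = 0.5·r.
Substitute into the budget 10·r + (80/3)·q = 140: (70/3)·r = 140, so r* = 6.
Then q* = 0.5·6 = 3.

r* = 6, q* = 3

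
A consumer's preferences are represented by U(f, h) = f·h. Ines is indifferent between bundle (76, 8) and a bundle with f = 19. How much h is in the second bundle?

h = 32

U(76, 8) = 608.
Set U(19, h) = 608 and solve.
With f = 19: h = 608/19 = 32.
Check: U(19, 32) = 608.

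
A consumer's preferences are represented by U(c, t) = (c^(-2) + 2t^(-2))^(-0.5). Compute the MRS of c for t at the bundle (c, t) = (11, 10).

For CES with ρ = -2, MRS = (1/2)·(t/c)^3.
At (11, 10): MRS = 500/1331.
So at (11, 10) the consumer would give up 500/1331 units of t for one more unit of c.

MRS = 500/1331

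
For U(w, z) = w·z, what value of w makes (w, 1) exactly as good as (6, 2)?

U(6, 2) = 12.
Set U(w, 1) = 12 and solve.
With z = 1: w = 12/1 = 12.
Check: U(12, 1) = 12.

w = 12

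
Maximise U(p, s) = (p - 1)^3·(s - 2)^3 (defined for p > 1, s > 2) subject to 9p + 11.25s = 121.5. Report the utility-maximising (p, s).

MU_p = 3·(p−1)^2·(s−2)^3, MU_s = 3·(p−1)^3·(s−2)^2.
MRS = (s−2)/(p−1).
Tangency: set MRS = p_p/p_s = 9/11.25 = 0.8.
So (s − 2)/(p − 1) = 0.8, i.e. (s − 2) = 0.8·(p − 1).
Rewrite the budget in excess-of-subsistence terms: 9·(p − 1) + 11.25·(s − 2) = 121.5 − 9·1 − 11.25·2 = 90.
Substituting, 18·(p − 1) = 90, so p − 1 = 5 and p* = 6.
Then s − 2 = 0.8·5 = 4, so s* = 6.

p* = 6, s* = 6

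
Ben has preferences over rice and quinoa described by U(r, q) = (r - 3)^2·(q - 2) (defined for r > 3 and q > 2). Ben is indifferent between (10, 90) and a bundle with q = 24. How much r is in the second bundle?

r = 17

U(10, 90) = 4312.
Set U(r, 24) = 4312 and solve.
With q = 24: (24 − 2) = 22, so (r − 3)^2 = 4312/22 = 196.
Taking the square root (with r > 3): r − 3 = 14, so r = 17.
Check: U(17, 24) = 4312.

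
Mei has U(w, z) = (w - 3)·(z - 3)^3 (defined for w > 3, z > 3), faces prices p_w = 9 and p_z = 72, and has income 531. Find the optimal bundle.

MU_w = (z−3)^3, MU_z = 3·(w−3)·(z−3)^2.
MRS = (1/3)·(z−3)/(w−3).
Tangency: set MRS = p_w/p_z = 9/72 = 0.125.
So (1/3)·(z − 3)/(w − 3) = 0.125, i.e. (z − 3) = 0.375·(w − 3).
Rewrite the budget in excess-of-subsistence terms: 9·(w − 3) + 72·(z − 3) = 531 − 9·3 − 72·3 = 288.
Substituting, 36·(w − 3) = 288, so w − 3 = 8 and w* = 11.
Then z − 3 = 0.375·8 = 3, so z* = 6.

w* = 11, z* = 6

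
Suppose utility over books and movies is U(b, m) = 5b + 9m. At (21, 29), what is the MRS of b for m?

MRS = 5/9

MU_b = 5, MU_m = 9, so MRS = 5/9 at every bundle.
At (21, 29): MRS = 5/9.
That is, one extra unit of b is worth 5/9 units of m at the margin.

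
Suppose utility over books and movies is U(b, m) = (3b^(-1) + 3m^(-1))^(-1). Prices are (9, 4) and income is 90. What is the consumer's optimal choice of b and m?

For CES with ρ = -1, MRS = (m/b)^2.
Tangency: set MRS = p_b/p_m = 9/4 = 2.25.
So (m/b)^2 = 2.25; taking the square root, m/b = 1.5, i.e. m = 1.5·b.
Substitute into the budget 9·b + 4·m = 90: 15·b = 90, so b* = 6 and m* = 1.5·6 = 9.

b* = 6, m* = 9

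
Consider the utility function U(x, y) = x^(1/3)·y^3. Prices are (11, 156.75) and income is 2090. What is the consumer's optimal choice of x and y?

x* = 19, y* = 12

MU_x = 1/3·x^(-2/3)·y^3 and MU_y = 3·x^(1/3)·y^2.
MRS = MU_x/MU_y = (1/9)·y/x.
Tangency: set MRS = p_x/p_y = 11/156.75 = 4/57.
So (1/9)·y/x = 4/57, i.e. y = (12/19)·x.
Substitute into the budget 11·x + 156.75·y = 2090: 110·x = 2090, so x* = 19.
Then y* = (12/19)·19 = 12.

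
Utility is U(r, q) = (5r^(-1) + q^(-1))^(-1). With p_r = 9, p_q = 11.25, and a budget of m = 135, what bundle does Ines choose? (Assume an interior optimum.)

For CES with ρ = -1, MRS = (5/1)·(q/r)^2.
Tangency: set MRS = p_r/p_q = 9/11.25 = 0.8.
So (q/r)^2 = 4/25; taking the square root, q/r = 0.4, i.e. q = 0.4·r.
Substitute into the budget 9·r + 11.25·q = 135: 13.5·r = 135, so r* = 10 and q* = 0.4·10 = 4.

r* = 10, q* = 4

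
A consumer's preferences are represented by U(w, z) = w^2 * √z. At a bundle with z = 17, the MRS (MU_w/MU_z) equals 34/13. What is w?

w = 26

MU_w = 2·w·√z and MU_z = 0.5·w^2·z^(-0.5).
MRS = MU_w/MU_z = (4)·z/w.
Substitute z = 17: MRS = 68/w. Setting 68/w = 34/13 gives w = 68/(34/13) = 26.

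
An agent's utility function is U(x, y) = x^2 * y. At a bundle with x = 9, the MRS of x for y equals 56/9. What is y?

MU_x = 2·x·y and MU_y = x^2.
MRS = MU_x/MU_y = (2/1)·y/x.
Substitute x = 9: MRS = y/4.5. Setting y/4.5 = 56/9 gives y = (56/9)·4.5 = 28.

y = 28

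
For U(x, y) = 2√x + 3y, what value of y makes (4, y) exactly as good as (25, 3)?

y = 5

U(25, 3) = 19.
Set U(4, y) = 19 and solve.
With x = 4: √4 = 2, so 3y = 19 − 2·2 = 15 and y = 5.
Check: U(4, 5) = 19.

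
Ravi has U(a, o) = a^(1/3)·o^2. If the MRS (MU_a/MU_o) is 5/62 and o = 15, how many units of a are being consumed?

a = 31

MU_a = 1/3·a^(-2/3)·o^2 and MU_o = 2·a^(1/3)·o.
MRS = MU_a/MU_o = (1/6)·o/a.
Substitute o = 15: MRS = 2.5/a. Setting 2.5/a = 5/62 gives a = 2.5/(5/62) = 31.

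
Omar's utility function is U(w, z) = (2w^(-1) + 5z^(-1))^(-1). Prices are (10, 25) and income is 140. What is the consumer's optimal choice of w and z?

w* = 4, z* = 4

For CES with ρ = -1, MRS = (2/5)·(z/w)^2.
Tangency: set MRS = p_w/p_z = 10/25 = 0.4.
So (z/w)^2 = 1; taking the square root, z/w = 1, i.e. z = w.
Substitute into the budget 10·w + 25·z = 140: 35·w = 140, so w* = 4 and z* = 4.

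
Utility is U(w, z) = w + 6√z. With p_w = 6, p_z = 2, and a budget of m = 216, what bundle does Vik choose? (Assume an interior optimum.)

MU_w = 1, MU_z = 6/(2√z).
MRS = 1 ÷ (6/(2√z)).
Tangency: set MRS = p_w/p_z = 6/2 = 3.
MRS depends only on z: (1/3)·√z = 3 ⇒ √z = 3/(1/3) = 9 ⇒ z* = 81.
From the budget, 6·w = 216 − 2·81 = 54, so w* = 9.

w* = 9, z* = 81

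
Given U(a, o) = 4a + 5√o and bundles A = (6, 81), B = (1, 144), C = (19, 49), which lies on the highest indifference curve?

Evaluate utility at each bundle:
U(A) = 69.000.
U(B) = 64.000.
U(C) = 111.000.
Highest utility is C, so C ≻ A ≻ B.

Bundle C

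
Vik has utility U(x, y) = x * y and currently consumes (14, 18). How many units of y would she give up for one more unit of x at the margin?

MRS = 9/7

MU_x = y and MU_y = x.
MRS = MU_x/MU_y = y/x.
At (14, 18): MRS = 9/7.
That is, one extra unit of x is worth 9/7 units of y at the margin.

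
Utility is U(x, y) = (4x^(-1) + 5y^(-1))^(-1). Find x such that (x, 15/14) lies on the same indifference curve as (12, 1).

x = 6

U depends on (x, y) only through S = 4x^(-1) + 5y^(-1), so equal utility means equal S. At (12, 1): S = 16/3.
With y = 15/14: 5·(15/14)^(-1) = 14/3, so 4x^(-1) = 16/3 − 14/3 = 2/3, i.e. x^(-1) = 1/6.
Hence x = 1/(1/6) = 6.
Check: U(6, 15/14) = 0.1875.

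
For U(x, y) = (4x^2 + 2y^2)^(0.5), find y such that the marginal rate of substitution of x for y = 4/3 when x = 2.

y = 3

For CES with ρ = 2, MRS = (4/2)·(y/x)^(-1).
Setting (4/2)·(y/2)^(-1) = 4/3 gives (y/2)^(-1) = 2/3, so y/2 = 1.5 and y = 3.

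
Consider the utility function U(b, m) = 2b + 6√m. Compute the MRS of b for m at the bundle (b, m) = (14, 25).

MRS = 10/3

MU_b = 2, MU_m = 6/(2√m).
MRS = 2 ÷ (6/(2√m)).
At (14, 25): MRS = 10/3.
So at (14, 25) the consumer would give up 10/3 units of m for one more unit of b.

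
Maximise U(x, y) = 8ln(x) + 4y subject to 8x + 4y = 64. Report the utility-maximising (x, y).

MU_x = 8/x, MU_y = 4.
MRS = 8/x ÷ 4.
Tangency: set MRS = p_x/p_y = 8/4 = 2.
MRS depends only on x: 2/x = 2 ⇒ x* = 2/2 = 1.
From the budget, 4·y = 64 − 8·1 = 56, so y* = 14.

x* = 1, y* = 14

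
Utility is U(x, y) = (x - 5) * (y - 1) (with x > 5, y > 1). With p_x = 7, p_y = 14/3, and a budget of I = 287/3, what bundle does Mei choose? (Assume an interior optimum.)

x* = 9, y* = 7

MU_x = (y−1), MU_y = (x−5).
MRS = (y−1)/(x−5).
Tangency: set MRS = p_x/p_y = 7/(14/3) = 1.5.
So (y − 1)/(x − 5) = 1.5, i.e. (y − 1) = 1.5·(x − 5).
Rewrite the budget in excess-of-subsistence terms: 7·(x − 5) + (14/3)·(y − 1) = 287/3 − 7·5 − (14/3)·1 = 56.
Substituting, 14·(x − 5) = 56, so x − 5 = 4 and x* = 9.
Then y − 1 = 1.5·4 = 6, so y* = 7.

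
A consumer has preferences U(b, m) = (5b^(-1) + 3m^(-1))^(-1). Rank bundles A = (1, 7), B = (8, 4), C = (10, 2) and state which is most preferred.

Bundle B

Evaluate utility at each bundle:
U(A) = 0.184.
U(B) = 0.727.
U(C) = 0.500.
Highest utility is B, so B ≻ C ≻ A.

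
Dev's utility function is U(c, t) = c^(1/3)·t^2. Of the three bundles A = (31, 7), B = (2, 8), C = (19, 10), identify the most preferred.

Bundle C

Evaluate utility at each bundle:
U(A) = 153.928.
U(B) = 80.635.
U(C) = 266.840.
Highest utility is C, so C ≻ A ≻ B.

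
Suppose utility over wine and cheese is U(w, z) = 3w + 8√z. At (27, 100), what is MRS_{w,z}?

MU_w = 3, MU_z = 8/(2√z).
MRS = 3 ÷ (8/(2√z)).
At (27, 100): MRS = 7.5.
The indifference curve has slope −7.5 at this bundle.

MRS = 7.5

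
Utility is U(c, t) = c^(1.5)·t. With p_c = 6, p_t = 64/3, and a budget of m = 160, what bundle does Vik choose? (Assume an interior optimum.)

MU_c = 1.5·√c·t and MU_t = c^(1.5).
MRS = MU_c/MU_t = (1.5)·t/c.
Tangency: set MRS = p_c/p_t = 6/(64/3) = 9/32.
So (1.5)·t/c = 9/32, i.e. t = (3/16)·c.
Substitute into the budget 6·c + (64/3)·t = 160: 10·c = 160, so c* = 16.
Then t* = (3/16)·16 = 3.

c* = 16, t* = 3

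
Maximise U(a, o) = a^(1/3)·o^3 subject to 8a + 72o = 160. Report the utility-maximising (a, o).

MU_a = 1/3·a^(-2/3)·o^3 and MU_o = 3·a^(1/3)·o^2.
MRS = MU_a/MU_o = (1/9)·o/a.
Tangency: set MRS = p_a/p_o = 8/72 = 1/9.
So (1/9)·o/a = 1/9, i.e. o = a.
Substitute into the budget 8·a + 72·o = 160: 80·a = 160, so a* = 2.
Then o* = 2.

a* = 2, o* = 2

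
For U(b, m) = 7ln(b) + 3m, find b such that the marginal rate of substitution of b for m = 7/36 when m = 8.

b = 12

MU_b = 7/b, MU_m = 3.
MRS = 7/b ÷ 3.
MRS depends only on b: (7/3)/b = 7/36 ⇒ b = (7/3)/(7/36) = 12.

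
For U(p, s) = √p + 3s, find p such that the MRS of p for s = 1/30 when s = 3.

p = 25

MU_p = 1/(2√p), MU_s = 3.
MRS = 1/(2√p) ÷ 3.
MRS depends only on p: (1/6)/√p = 1/30 ⇒ √p = (1/6)/(1/30) = 5 ⇒ p = 25.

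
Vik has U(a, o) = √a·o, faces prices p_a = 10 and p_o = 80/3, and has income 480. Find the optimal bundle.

MU_a = 0.5·a^(-0.5)·o and MU_o = √a.
MRS = MU_a/MU_o = (0.5)·o/a.
Tangency: set MRS = p_a/p_o = 10/(80/3) = 0.375.
So (0.5)·o/a = 0.375, i.e. o = 0.75·a.
Substitute into the budget 10·a + (80/3)·o = 480: 30·a = 480, so a* = 16.
Then o* = 0.75·16 = 12.

a* = 16, o* = 12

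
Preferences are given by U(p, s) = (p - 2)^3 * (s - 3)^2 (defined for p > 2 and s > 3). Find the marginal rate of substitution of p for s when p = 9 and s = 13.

MU_p = 3·(p−2)^2·(s−3)^2, MU_s = 2·(p−2)^3·(s−3).
MRS = (3/2)·(s−3)/(p−2).
At (9, 13): MRS = 15/7.
That is, one extra unit of p is worth 15/7 units of s at the margin.

MRS = 15/7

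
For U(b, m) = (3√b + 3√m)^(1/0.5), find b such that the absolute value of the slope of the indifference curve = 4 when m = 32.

b = 2

For CES with ρ = 0.5, MRS = √(m/b).
Setting √(32/b) = 4 gives 32/b = 16 and b = 2.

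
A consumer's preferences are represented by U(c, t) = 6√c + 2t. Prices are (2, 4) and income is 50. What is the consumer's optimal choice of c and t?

c* = 9, t* = 8

MU_c = 6/(2√c), MU_t = 2.
MRS = 6/(2√c) ÷ 2.
Tangency: set MRS = p_c/p_t = 2/4 = 0.5.
MRS depends only on c: 1.5/√c = 0.5 ⇒ √c = 1.5/0.5 = 3 ⇒ c* = 9.
From the budget, 4·t = 50 − 2·9 = 32, so t* = 8.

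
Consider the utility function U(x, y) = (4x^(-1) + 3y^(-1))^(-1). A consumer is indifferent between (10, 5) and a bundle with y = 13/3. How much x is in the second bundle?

U depends on (x, y) only through S = 4x^(-1) + 3y^(-1), so equal utility means equal S. At (10, 5): S = 1.
With y = 13/3: 3·(13/3)^(-1) = 9/13, so 4x^(-1) = 1 − 9/13 = 4/13, i.e. x^(-1) = 1/13.
Hence x = 1/(1/13) = 13.
Check: U(13, 13/3) = 1.

x = 13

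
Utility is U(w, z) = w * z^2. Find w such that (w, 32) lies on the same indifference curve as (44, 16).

w = 11

U(44, 16) = 11264.
Set U(w, 32) = 11264 and solve.
With z = 32: 32^2 = 1024, so w = 11264/1024 = 11.
Check: U(11, 32) = 11264.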